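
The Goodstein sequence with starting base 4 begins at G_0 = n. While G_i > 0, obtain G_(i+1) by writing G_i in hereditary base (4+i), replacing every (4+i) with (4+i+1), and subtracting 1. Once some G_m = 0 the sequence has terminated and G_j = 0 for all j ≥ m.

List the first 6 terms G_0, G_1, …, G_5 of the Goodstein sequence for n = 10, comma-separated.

[0] 10 ≡ 2·4 + 2 (base 4). Lift 5: 12. −1: 11.
[1] 11 ≡ 2·5 + 1 (base 5). Lift 6: 13. −1: 12.
[2] 12 ≡ 2·6 (base 6). Lift 7: 14. −1: 13.
[3] 13 ≡ 7 + 6 (base 7). Lift 8: 14. −1: 13.
[4] 13 ≡ 8 + 5 (base 8). Lift 9: 14. −1: 13.

10, 11, 12, 13, 13, 13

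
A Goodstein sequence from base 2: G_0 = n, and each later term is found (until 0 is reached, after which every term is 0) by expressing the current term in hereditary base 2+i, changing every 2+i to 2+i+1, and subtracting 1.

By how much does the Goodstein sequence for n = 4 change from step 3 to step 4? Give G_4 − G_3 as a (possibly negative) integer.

4 —HB2→ 2^2 —bump→ 3^3 = 27 —(−1)→ 26
26 —HB3→ 2·3^2 + 2·3 + 2 —bump→ 2·4^2 + 2·4 + 2 = 42 —(−1)→ 41
41 —HB4→ 2·4^2 + 2·4 + 1 —bump→ 2·5^2 + 2·5 + 1 = 61 —(−1)→ 60
60 —HB5→ 2·5^2 + 2·5 —bump→ 2·6^2 + 2·6 = 84 —(−1)→ 83

23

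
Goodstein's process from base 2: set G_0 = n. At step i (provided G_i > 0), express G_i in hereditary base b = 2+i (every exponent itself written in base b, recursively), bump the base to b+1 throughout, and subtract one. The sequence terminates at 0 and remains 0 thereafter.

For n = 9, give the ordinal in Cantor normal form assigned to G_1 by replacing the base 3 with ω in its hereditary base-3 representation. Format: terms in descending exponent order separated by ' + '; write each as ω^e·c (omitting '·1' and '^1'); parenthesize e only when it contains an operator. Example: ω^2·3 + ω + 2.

G_0=9  [base 2] 2^(2 + 1) + 1  →[2↦3]→  3^(3 + 1) + 1 = 82  −1 ⇒ G_1=81
G_1=81  [base 3] 3^(3 + 1)  →[3↦4]→  4^(4 + 1) = 1024  −1 ⇒ G_2=1023

ω^(ω + 1)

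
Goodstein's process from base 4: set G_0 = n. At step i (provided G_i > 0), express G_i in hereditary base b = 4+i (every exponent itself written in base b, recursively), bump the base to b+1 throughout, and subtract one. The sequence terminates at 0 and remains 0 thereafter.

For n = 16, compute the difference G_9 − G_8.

G_0 = 16. HB_4(16) = 4^2. Bump = 25. G_1 = 24.
G_1 = 24. HB_5(24) = 4·5 + 4. Bump = 28. G_2 = 27.
G_2 = 27. HB_6(27) = 4·6 + 3. Bump = 31. G_3 = 30.
G_3 = 30. HB_7(30) = 4·7 + 2. Bump = 34. G_4 = 33.
G_4 = 33. HB_8(33) = 4·8 + 1. Bump = 37. G_5 = 36.
G_5 = 36. HB_9(36) = 4·9. Bump = 40. G_6 = 39.
G_6 = 39. HB_10(39) = 3·10 + 9. Bump = 42. G_7 = 41.
G_7 = 41. HB_11(41) = 3·11 + 8. Bump = 44. G_8 = 43.
G_8 = 43. HB_12(43) = 3·12 + 7. Bump = 46. G_9 = 45.

2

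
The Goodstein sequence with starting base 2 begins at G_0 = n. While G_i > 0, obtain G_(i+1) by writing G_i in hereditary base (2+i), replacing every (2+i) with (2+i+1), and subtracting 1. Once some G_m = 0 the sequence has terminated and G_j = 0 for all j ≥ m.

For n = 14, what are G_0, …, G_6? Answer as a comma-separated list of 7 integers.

14, 110, 1281, 18750, 326591, 5862840, 134404971

G_0=14  [base 2] 2^(2 + 1) + 2^2 + 2  →[2↦3]→  3^(3 + 1) + 3^3 + 3 = 111  −1 ⇒ G_1=110
G_1=110  [base 3] 3^(3 + 1) + 3^3 + 2  →[3↦4]→  4^(4 + 1) + 4^4 + 2 = 1282  −1 ⇒ G_2=1281
G_2=1281  [base 4] 4^(4 + 1) + 4^4 + 1  →[4↦5]→  5^(5 + 1) + 5^5 + 1 = 18751  −1 ⇒ G_3=18750
G_3=18750  [base 5] 5^(5 + 1) + 5^5  →[5↦6]→  6^(6 + 1) + 6^6 = 326592  −1 ⇒ G_4=326591
G_4=326591  [base 6] 6^(6 + 1) + 5·6^5 + 5·6^4 + 5·6^3 + 5·6^2 + 5·6 + 5  →[6↦7]→  7^(7 + 1) + 5·7^5 + 5·7^4 + 5·7^3 + 5·7^2 + 5·7 + 5 = 5862841  −1 ⇒ G_5=5862840
G_5=5862840  [base 7] 7^(7 + 1) + 5·7^5 + 5·7^4 + 5·7^3 + 5·7^2 + 5·7 + 4  →[7↦8]→  8^(8 + 1) + 5·8^5 + 5·8^4 + 5·8^3 + 5·8^2 + 5·8 + 4 = 134404972  −1 ⇒ G_6=134404971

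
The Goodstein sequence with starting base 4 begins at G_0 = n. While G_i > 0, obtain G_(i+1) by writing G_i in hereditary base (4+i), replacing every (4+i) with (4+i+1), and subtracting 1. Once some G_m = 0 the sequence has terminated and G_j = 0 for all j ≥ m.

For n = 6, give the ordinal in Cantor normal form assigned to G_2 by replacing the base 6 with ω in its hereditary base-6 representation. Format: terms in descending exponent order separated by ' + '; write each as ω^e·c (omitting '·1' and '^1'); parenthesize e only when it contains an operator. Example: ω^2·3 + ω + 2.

ω

(0) 6|_4 = 4 + 2 ↦ 5 + 2|_5 = 7 ⇒ 6
(1) 6|_5 = 5 + 1 ↦ 6 + 1|_6 = 7 ⇒ 6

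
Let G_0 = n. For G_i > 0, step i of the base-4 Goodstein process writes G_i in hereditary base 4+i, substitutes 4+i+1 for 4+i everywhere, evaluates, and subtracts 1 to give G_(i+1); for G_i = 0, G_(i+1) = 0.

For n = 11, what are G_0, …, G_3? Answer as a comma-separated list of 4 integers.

[0] 11 ≡ 2·4 + 3 (base 4). Lift 5: 13. −1: 12.
[1] 12 ≡ 2·5 + 2 (base 5). Lift 6: 14. −1: 13.
[2] 13 ≡ 2·6 + 1 (base 6). Lift 7: 15. −1: 14.

11, 12, 13, 14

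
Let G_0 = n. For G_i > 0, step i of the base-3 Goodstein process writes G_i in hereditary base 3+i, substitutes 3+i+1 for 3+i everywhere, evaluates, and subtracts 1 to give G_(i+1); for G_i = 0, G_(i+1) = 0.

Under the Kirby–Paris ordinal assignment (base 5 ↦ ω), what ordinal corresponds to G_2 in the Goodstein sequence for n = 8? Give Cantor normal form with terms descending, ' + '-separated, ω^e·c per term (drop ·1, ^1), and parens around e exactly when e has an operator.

ω·2

G_0=8  [base 3] 2·3 + 2  →[3↦4]→  2·4 + 2 = 10  −1 ⇒ G_1=9
G_1=9  [base 4] 2·4 + 1  →[4↦5]→  2·5 + 1 = 11  −1 ⇒ G_2=10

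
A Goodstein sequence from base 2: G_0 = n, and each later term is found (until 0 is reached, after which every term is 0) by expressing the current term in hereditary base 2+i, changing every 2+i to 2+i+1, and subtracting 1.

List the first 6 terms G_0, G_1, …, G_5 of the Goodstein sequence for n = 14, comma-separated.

(0) 14|_2 = 2^(2 + 1) + 2^2 + 2 ↦ 3^(3 + 1) + 3^3 + 3|_3 = 111 ⇒ 110
(1) 110|_3 = 3^(3 + 1) + 3^3 + 2 ↦ 4^(4 + 1) + 4^4 + 2|_4 = 1282 ⇒ 1281
(2) 1281|_4 = 4^(4 + 1) + 4^4 + 1 ↦ 5^(5 + 1) + 5^5 + 1|_5 = 18751 ⇒ 18750
(3) 18750|_5 = 5^(5 + 1) + 5^5 ↦ 6^(6 + 1) + 6^6|_6 = 326592 ⇒ 326591
(4) 326591|_6 = 6^(6 + 1) + 5·6^5 + 5·6^4 + 5·6^3 + 5·6^2 + 5·6 + 5 ↦ 7^(7 + 1) + 5·7^5 + 5·7^4 + 5·7^3 + 5·7^2 + 5·7 + 5|_7 = 5862841 ⇒ 5862840

14, 110, 1281, 18750, 326591, 5862840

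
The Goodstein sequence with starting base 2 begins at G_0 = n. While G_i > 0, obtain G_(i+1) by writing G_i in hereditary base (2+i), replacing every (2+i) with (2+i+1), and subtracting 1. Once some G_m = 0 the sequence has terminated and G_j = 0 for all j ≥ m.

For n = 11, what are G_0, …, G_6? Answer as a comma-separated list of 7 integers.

11, 84, 1027, 15627, 279937, 5764801, 134217727

11 —HB2→ 2^(2 + 1) + 2 + 1 —bump→ 3^(3 + 1) + 3 + 1 = 85 —(−1)→ 84
84 —HB3→ 3^(3 + 1) + 3 —bump→ 4^(4 + 1) + 4 = 1028 —(−1)→ 1027
1027 —HB4→ 4^(4 + 1) + 3 —bump→ 5^(5 + 1) + 3 = 15628 —(−1)→ 15627
15627 —HB5→ 5^(5 + 1) + 2 —bump→ 6^(6 + 1) + 2 = 279938 —(−1)→ 279937
279937 —HB6→ 6^(6 + 1) + 1 —bump→ 7^(7 + 1) + 1 = 5764802 —(−1)→ 5764801
5764801 —HB7→ 7^(7 + 1) —bump→ 8^(8 + 1) = 134217728 —(−1)→ 134217727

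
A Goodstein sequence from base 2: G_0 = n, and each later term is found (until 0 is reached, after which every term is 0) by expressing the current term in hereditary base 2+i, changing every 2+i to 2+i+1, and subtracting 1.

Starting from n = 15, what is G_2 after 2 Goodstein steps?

1283

15 —HB2→ 2^(2 + 1) + 2^2 + 2 + 1 —bump→ 3^(3 + 1) + 3^3 + 3 + 1 = 112 —(−1)→ 111
111 —HB3→ 3^(3 + 1) + 3^3 + 3 —bump→ 4^(4 + 1) + 4^4 + 4 = 1284 —(−1)→ 1283
1283 —HB4→ 4^(4 + 1) + 4^4 + 3 —bump→ 5^(5 + 1) + 5^5 + 3 = 18753 —(−1)→ 18752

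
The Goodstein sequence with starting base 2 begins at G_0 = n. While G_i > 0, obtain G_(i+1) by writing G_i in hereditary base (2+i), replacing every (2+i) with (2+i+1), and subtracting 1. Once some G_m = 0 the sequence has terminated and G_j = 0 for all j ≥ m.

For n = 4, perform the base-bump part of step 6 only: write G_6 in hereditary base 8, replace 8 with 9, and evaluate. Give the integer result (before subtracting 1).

174

i=0: 4 = 2^2 (b=2); 2→3: 3^3 = 27; 27−1 = 26
i=1: 26 = 2·3^2 + 2·3 + 2 (b=3); 3→4: 2·4^2 + 2·4 + 2 = 42; 42−1 = 41
i=2: 41 = 2·4^2 + 2·4 + 1 (b=4); 4→5: 2·5^2 + 2·5 + 1 = 61; 61−1 = 60
i=3: 60 = 2·5^2 + 2·5 (b=5); 5→6: 2·6^2 + 2·6 = 84; 84−1 = 83
i=4: 83 = 2·6^2 + 6 + 5 (b=6); 6→7: 2·7^2 + 7 + 5 = 110; 110−1 = 109
i=5: 109 = 2·7^2 + 7 + 4 (b=7); 7→8: 2·8^2 + 8 + 4 = 140; 140−1 = 139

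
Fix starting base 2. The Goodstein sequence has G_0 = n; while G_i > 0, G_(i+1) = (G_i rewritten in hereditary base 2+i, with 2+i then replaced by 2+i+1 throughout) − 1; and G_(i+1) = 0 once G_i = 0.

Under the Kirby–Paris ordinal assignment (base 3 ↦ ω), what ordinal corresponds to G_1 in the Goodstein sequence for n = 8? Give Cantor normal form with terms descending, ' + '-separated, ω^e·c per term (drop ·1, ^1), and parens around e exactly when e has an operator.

ω^ω·2 + ω^2·2 + ω·2 + 2

(0) 8|_2 = 2^(2 + 1) ↦ 3^(3 + 1)|_3 = 81 ⇒ 80
(1) 80|_3 = 2·3^3 + 2·3^2 + 2·3 + 2 ↦ 2·4^4 + 2·4^2 + 2·4 + 2|_4 = 554 ⇒ 553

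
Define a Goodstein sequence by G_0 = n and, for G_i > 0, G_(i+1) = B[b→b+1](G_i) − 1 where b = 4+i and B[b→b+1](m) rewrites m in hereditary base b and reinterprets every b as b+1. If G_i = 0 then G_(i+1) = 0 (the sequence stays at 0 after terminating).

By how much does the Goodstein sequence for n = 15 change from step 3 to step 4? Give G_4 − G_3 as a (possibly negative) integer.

[0] 15 ≡ 3·4 + 3 (base 4). Lift 5: 18. −1: 17.
[1] 17 ≡ 3·5 + 2 (base 5). Lift 6: 20. −1: 19.
[2] 19 ≡ 3·6 + 1 (base 6). Lift 7: 22. −1: 21.
[3] 21 ≡ 3·7 (base 7). Lift 8: 24. −1: 23.

2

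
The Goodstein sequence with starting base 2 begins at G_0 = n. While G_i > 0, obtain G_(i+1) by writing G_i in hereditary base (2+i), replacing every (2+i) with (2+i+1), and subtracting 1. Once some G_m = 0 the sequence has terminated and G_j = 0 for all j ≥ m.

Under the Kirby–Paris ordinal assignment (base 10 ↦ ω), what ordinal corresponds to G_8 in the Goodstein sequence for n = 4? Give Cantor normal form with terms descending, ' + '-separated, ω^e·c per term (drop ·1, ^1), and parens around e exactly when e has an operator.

ω^2·2 + ω + 1

(0) 4|_2 = 2^2 ↦ 3^3|_3 = 27 ⇒ 26
(1) 26|_3 = 2·3^2 + 2·3 + 2 ↦ 2·4^2 + 2·4 + 2|_4 = 42 ⇒ 41
(2) 41|_4 = 2·4^2 + 2·4 + 1 ↦ 2·5^2 + 2·5 + 1|_5 = 61 ⇒ 60
(3) 60|_5 = 2·5^2 + 2·5 ↦ 2·6^2 + 2·6|_6 = 84 ⇒ 83
(4) 83|_6 = 2·6^2 + 6 + 5 ↦ 2·7^2 + 7 + 5|_7 = 110 ⇒ 109
(5) 109|_7 = 2·7^2 + 7 + 4 ↦ 2·8^2 + 8 + 4|_8 = 140 ⇒ 139
(6) 139|_8 = 2·8^2 + 8 + 3 ↦ 2·9^2 + 9 + 3|_9 = 174 ⇒ 173
(7) 173|_9 = 2·9^2 + 9 + 2 ↦ 2·10^2 + 10 + 2|_10 = 212 ⇒ 211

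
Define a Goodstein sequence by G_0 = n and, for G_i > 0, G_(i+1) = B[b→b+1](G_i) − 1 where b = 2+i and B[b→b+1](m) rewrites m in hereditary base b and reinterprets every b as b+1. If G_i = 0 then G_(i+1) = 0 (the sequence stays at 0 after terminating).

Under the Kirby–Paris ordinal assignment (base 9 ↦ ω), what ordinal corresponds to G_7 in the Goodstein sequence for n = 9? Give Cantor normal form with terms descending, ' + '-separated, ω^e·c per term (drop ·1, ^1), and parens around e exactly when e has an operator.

ω^ω·3 + ω^3·3 + ω^2·3 + ω·2 + 6

step 0: 9 = 2^(2 + 1) + 1; sub 3 for 2: 3^(3 + 1) + 1; = 82; G_1 = 82−1 = 81
step 1: 81 = 3^(3 + 1); sub 4 for 3: 4^(4 + 1); = 1024; G_2 = 1024−1 = 1023
step 2: 1023 = 3·4^4 + 3·4^3 + 3·4^2 + 3·4 + 3; sub 5 for 4: 3·5^5 + 3·5^3 + 3·5^2 + 3·5 + 3; = 9843; G_3 = 9843−1 = 9842
step 3: 9842 = 3·5^5 + 3·5^3 + 3·5^2 + 3·5 + 2; sub 6 for 5: 3·6^6 + 3·6^3 + 3·6^2 + 3·6 + 2; = 140744; G_4 = 140744−1 = 140743
step 4: 140743 = 3·6^6 + 3·6^3 + 3·6^2 + 3·6 + 1; sub 7 for 6: 3·7^7 + 3·7^3 + 3·7^2 + 3·7 + 1; = 2471827; G_5 = 2471827−1 = 2471826
step 5: 2471826 = 3·7^7 + 3·7^3 + 3·7^2 + 3·7; sub 8 for 7: 3·8^8 + 3·8^3 + 3·8^2 + 3·8; = 50333400; G_6 = 50333400−1 = 50333399
step 6: 50333399 = 3·8^8 + 3·8^3 + 3·8^2 + 2·8 + 7; sub 9 for 8: 3·9^9 + 3·9^3 + 3·9^2 + 2·9 + 7; = 1162263922; G_7 = 1162263922−1 = 1162263921
step 7: 1162263921 = 3·9^9 + 3·9^3 + 3·9^2 + 2·9 + 6; sub 10 for 9: 3·10^10 + 3·10^3 + 3·10^2 + 2·10 + 6; = 30000003326; G_8 = 30000003326−1 = 30000003325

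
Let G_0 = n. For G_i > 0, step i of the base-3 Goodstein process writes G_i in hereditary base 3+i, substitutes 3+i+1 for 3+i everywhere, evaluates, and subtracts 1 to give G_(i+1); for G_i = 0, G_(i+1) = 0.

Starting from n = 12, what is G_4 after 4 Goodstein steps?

i=0: 12 = 3^2 + 3 (b=3); 3→4: 4^2 + 4 = 20; 20−1 = 19
i=1: 19 = 4^2 + 3 (b=4); 4→5: 5^2 + 3 = 28; 28−1 = 27
i=2: 27 = 5^2 + 2 (b=5); 5→6: 6^2 + 2 = 38; 38−1 = 37
i=3: 37 = 6^2 + 1 (b=6); 6→7: 7^2 + 1 = 50; 50−1 = 49
i=4: 49 = 7^2 (b=7); 7→8: 8^2 = 64; 64−1 = 63

49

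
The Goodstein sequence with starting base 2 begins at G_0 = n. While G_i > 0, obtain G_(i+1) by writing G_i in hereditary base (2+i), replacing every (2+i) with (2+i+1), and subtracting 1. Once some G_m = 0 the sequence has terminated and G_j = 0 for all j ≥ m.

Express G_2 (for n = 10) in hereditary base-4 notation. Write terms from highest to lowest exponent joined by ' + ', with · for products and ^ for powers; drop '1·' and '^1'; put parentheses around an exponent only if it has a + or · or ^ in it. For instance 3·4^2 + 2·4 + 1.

base 2: 10 = 2^(2 + 1) + 2; at 3: 3^(3 + 1) + 3 = 84; next = 83
base 3: 83 = 3^(3 + 1) + 2; at 4: 4^(4 + 1) + 2 = 1026; next = 1025
base 4: 1025 = 4^(4 + 1) + 1; at 5: 5^(5 + 1) + 1 = 15626; next = 15625

4^(4 + 1) + 1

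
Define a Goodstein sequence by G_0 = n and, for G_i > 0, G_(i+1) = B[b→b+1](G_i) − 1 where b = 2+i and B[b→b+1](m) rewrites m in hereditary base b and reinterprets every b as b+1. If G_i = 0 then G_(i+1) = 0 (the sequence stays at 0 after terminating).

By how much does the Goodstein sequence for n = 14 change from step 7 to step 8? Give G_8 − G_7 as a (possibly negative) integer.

G_0=14  [base 2] 2^(2 + 1) + 2^2 + 2  →[2↦3]→  3^(3 + 1) + 3^3 + 3 = 111  −1 ⇒ G_1=110
G_1=110  [base 3] 3^(3 + 1) + 3^3 + 2  →[3↦4]→  4^(4 + 1) + 4^4 + 2 = 1282  −1 ⇒ G_2=1281
G_2=1281  [base 4] 4^(4 + 1) + 4^4 + 1  →[4↦5]→  5^(5 + 1) + 5^5 + 1 = 18751  −1 ⇒ G_3=18750
G_3=18750  [base 5] 5^(5 + 1) + 5^5  →[5↦6]→  6^(6 + 1) + 6^6 = 326592  −1 ⇒ G_4=326591
G_4=326591  [base 6] 6^(6 + 1) + 5·6^5 + 5·6^4 + 5·6^3 + 5·6^2 + 5·6 + 5  →[6↦7]→  7^(7 + 1) + 5·7^5 + 5·7^4 + 5·7^3 + 5·7^2 + 5·7 + 5 = 5862841  −1 ⇒ G_5=5862840
G_5=5862840  [base 7] 7^(7 + 1) + 5·7^5 + 5·7^4 + 5·7^3 + 5·7^2 + 5·7 + 4  →[7↦8]→  8^(8 + 1) + 5·8^5 + 5·8^4 + 5·8^3 + 5·8^2 + 5·8 + 4 = 134404972  −1 ⇒ G_6=134404971
G_6=134404971  [base 8] 8^(8 + 1) + 5·8^5 + 5·8^4 + 5·8^3 + 5·8^2 + 5·8 + 3  →[8↦9]→  9^(9 + 1) + 5·9^5 + 5·9^4 + 5·9^3 + 5·9^2 + 5·9 + 3 = 3487116549  −1 ⇒ G_7=3487116548
G_7=3487116548  [base 9] 9^(9 + 1) + 5·9^5 + 5·9^4 + 5·9^3 + 5·9^2 + 5·9 + 2  →[9↦10]→  10^(10 + 1) + 5·10^5 + 5·10^4 + 5·10^3 + 5·10^2 + 5·10 + 2 = 100000555552  −1 ⇒ G_8=100000555551

96513439003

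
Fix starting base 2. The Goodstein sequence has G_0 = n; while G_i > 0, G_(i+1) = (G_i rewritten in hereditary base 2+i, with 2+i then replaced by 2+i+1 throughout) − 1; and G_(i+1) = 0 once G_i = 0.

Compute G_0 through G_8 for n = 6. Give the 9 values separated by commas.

(0) 6|_2 = 2^2 + 2 ↦ 3^3 + 3|_3 = 30 ⇒ 29
(1) 29|_3 = 3^3 + 2 ↦ 4^4 + 2|_4 = 258 ⇒ 257
(2) 257|_4 = 4^4 + 1 ↦ 5^5 + 1|_5 = 3126 ⇒ 3125
(3) 3125|_5 = 5^5 ↦ 6^6|_6 = 46656 ⇒ 46655
(4) 46655|_6 = 5·6^5 + 5·6^4 + 5·6^3 + 5·6^2 + 5·6 + 5 ↦ 5·7^5 + 5·7^4 + 5·7^3 + 5·7^2 + 5·7 + 5|_7 = 98040 ⇒ 98039
(5) 98039|_7 = 5·7^5 + 5·7^4 + 5·7^3 + 5·7^2 + 5·7 + 4 ↦ 5·8^5 + 5·8^4 + 5·8^3 + 5·8^2 + 5·8 + 4|_8 = 187244 ⇒ 187243
(6) 187243|_8 = 5·8^5 + 5·8^4 + 5·8^3 + 5·8^2 + 5·8 + 3 ↦ 5·9^5 + 5·9^4 + 5·9^3 + 5·9^2 + 5·9 + 3|_9 = 332148 ⇒ 332147
(7) 332147|_9 = 5·9^5 + 5·9^4 + 5·9^3 + 5·9^2 + 5·9 + 2 ↦ 5·10^5 + 5·10^4 + 5·10^3 + 5·10^2 + 5·10 + 2|_10 = 555552 ⇒ 555551

6, 29, 257, 3125, 46655, 98039, 187243, 332147, 555551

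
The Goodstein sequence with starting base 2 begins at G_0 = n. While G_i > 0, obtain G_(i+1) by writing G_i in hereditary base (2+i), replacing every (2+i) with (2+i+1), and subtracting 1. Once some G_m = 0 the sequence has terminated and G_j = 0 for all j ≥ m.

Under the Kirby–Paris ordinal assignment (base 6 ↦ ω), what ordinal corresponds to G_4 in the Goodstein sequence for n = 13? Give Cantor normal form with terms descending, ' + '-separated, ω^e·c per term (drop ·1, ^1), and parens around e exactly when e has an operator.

[0] 13 ≡ 2^(2 + 1) + 2^2 + 1 (base 2). Lift 3: 109. −1: 108.
[1] 108 ≡ 3^(3 + 1) + 3^3 (base 3). Lift 4: 1280. −1: 1279.
[2] 1279 ≡ 4^(4 + 1) + 3·4^3 + 3·4^2 + 3·4 + 3 (base 4). Lift 5: 16093. −1: 16092.
[3] 16092 ≡ 5^(5 + 1) + 3·5^3 + 3·5^2 + 3·5 + 2 (base 5). Lift 6: 280712. −1: 280711.
[4] 280711 ≡ 6^(6 + 1) + 3·6^3 + 3·6^2 + 3·6 + 1 (base 6). Lift 7: 5765999. −1: 5765998.

ω^(ω + 1) + ω^3·3 + ω^2·3 + ω·3 + 1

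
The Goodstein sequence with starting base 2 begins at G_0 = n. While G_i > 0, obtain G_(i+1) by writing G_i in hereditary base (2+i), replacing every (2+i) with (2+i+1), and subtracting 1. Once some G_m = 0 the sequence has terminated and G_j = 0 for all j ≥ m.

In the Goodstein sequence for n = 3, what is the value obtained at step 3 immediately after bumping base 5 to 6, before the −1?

2

i=0: 3 = 2 + 1 (b=2); 2→3: 3 + 1 = 4; 4−1 = 3
i=1: 3 = 3 (b=3); 3→4: 4 = 4; 4−1 = 3
i=2: 3 = 3 (b=4); 4→5: 3 = 3; 3−1 = 2
i=3: 2 = 2 (b=5); 5→6: 2 = 2; 2−1 = 1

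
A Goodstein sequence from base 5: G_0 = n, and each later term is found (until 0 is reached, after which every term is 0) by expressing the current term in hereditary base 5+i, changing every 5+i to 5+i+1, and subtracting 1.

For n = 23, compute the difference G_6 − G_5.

step 0: 23 = 4·5 + 3; sub 6 for 5: 4·6 + 3; = 27; G_1 = 27−1 = 26
step 1: 26 = 4·6 + 2; sub 7 for 6: 4·7 + 2; = 30; G_2 = 30−1 = 29
step 2: 29 = 4·7 + 1; sub 8 for 7: 4·8 + 1; = 33; G_3 = 33−1 = 32
step 3: 32 = 4·8; sub 9 for 8: 4·9; = 36; G_4 = 36−1 = 35
step 4: 35 = 3·9 + 8; sub 10 for 9: 3·10 + 8; = 38; G_5 = 38−1 = 37
step 5: 37 = 3·10 + 7; sub 11 for 10: 3·11 + 7; = 40; G_6 = 40−1 = 39

2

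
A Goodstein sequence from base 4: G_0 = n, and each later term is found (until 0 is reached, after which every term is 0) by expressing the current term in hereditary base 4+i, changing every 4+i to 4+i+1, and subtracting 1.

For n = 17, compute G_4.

(0) 17|_4 = 4^2 + 1 ↦ 5^2 + 1|_5 = 26 ⇒ 25
(1) 25|_5 = 5^2 ↦ 6^2|_6 = 36 ⇒ 35
(2) 35|_6 = 5·6 + 5 ↦ 5·7 + 5|_7 = 40 ⇒ 39
(3) 39|_7 = 5·7 + 4 ↦ 5·8 + 4|_8 = 44 ⇒ 43
(4) 43|_8 = 5·8 + 3 ↦ 5·9 + 3|_9 = 48 ⇒ 47

43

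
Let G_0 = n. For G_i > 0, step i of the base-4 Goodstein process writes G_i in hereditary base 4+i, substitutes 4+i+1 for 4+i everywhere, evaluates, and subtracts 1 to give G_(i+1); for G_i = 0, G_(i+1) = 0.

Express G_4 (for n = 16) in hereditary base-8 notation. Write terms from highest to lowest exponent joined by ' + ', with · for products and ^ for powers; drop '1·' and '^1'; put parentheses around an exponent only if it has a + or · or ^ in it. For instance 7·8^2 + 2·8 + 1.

4·8 + 1

G_0 = 16. HB_4(16) = 4^2. Bump = 25. G_1 = 24.
G_1 = 24. HB_5(24) = 4·5 + 4. Bump = 28. G_2 = 27.
G_2 = 27. HB_6(27) = 4·6 + 3. Bump = 31. G_3 = 30.
G_3 = 30. HB_7(30) = 4·7 + 2. Bump = 34. G_4 = 33.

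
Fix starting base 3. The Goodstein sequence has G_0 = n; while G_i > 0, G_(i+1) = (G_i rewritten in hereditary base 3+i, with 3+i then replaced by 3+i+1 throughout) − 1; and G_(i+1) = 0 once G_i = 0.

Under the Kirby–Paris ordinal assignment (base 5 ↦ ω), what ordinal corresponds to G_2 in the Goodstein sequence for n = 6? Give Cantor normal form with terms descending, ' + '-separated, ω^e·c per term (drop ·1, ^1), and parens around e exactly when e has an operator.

[0] 6 ≡ 2·3 (base 3). Lift 4: 8. −1: 7.
[1] 7 ≡ 4 + 3 (base 4). Lift 5: 8. −1: 7.
[2] 7 ≡ 5 + 2 (base 5). Lift 6: 8. −1: 7.

ω + 2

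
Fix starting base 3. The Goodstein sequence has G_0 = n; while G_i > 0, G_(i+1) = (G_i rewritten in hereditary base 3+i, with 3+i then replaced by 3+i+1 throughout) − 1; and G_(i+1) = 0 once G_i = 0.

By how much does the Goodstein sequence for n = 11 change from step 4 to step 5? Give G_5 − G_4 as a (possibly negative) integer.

[0] 11 ≡ 3^2 + 2 (base 3). Lift 4: 18. −1: 17.
[1] 17 ≡ 4^2 + 1 (base 4). Lift 5: 26. −1: 25.
[2] 25 ≡ 5^2 (base 5). Lift 6: 36. −1: 35.
[3] 35 ≡ 5·6 + 5 (base 6). Lift 7: 40. −1: 39.
[4] 39 ≡ 5·7 + 4 (base 7). Lift 8: 44. −1: 43.

4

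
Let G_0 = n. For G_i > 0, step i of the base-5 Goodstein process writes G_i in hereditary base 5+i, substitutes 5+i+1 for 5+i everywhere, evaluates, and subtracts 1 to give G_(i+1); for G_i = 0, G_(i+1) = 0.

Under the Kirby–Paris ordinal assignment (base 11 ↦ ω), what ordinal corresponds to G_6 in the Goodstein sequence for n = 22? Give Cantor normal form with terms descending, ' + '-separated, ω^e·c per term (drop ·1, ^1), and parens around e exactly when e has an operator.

(0) 22|_5 = 4·5 + 2 ↦ 4·6 + 2|_6 = 26 ⇒ 25
(1) 25|_6 = 4·6 + 1 ↦ 4·7 + 1|_7 = 29 ⇒ 28
(2) 28|_7 = 4·7 ↦ 4·8|_8 = 32 ⇒ 31
(3) 31|_8 = 3·8 + 7 ↦ 3·9 + 7|_9 = 34 ⇒ 33
(4) 33|_9 = 3·9 + 6 ↦ 3·10 + 6|_10 = 36 ⇒ 35
(5) 35|_10 = 3·10 + 5 ↦ 3·11 + 5|_11 = 38 ⇒ 37

ω·3 + 4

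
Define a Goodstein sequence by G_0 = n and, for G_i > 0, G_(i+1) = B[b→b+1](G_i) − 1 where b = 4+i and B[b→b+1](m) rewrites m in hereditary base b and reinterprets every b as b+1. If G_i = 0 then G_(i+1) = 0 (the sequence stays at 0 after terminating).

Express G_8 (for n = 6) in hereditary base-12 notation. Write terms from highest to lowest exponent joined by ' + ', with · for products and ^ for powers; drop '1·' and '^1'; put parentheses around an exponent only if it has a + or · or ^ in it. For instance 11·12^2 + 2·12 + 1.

base 4: 6 = 4 + 2; at 5: 5 + 2 = 7; next = 6
base 5: 6 = 5 + 1; at 6: 6 + 1 = 7; next = 6
base 6: 6 = 6; at 7: 7 = 7; next = 6
base 7: 6 = 6; at 8: 6 = 6; next = 5
base 8: 5 = 5; at 9: 5 = 5; next = 4
base 9: 4 = 4; at 10: 4 = 4; next = 3
base 10: 3 = 3; at 11: 3 = 3; next = 2
base 11: 2 = 2; at 12: 2 = 2; next = 1

1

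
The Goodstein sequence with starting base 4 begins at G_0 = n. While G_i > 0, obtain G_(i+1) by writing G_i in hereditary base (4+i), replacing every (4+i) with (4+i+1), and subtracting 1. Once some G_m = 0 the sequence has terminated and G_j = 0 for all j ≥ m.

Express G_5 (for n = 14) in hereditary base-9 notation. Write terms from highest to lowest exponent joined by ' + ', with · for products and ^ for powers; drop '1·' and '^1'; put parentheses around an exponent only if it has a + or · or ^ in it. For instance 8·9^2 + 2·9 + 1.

2·9 + 4

14 —HB4→ 3·4 + 2 —bump→ 3·5 + 2 = 17 —(−1)→ 16
16 —HB5→ 3·5 + 1 —bump→ 3·6 + 1 = 19 —(−1)→ 18
18 —HB6→ 3·6 —bump→ 3·7 = 21 —(−1)→ 20
20 —HB7→ 2·7 + 6 —bump→ 2·8 + 6 = 22 —(−1)→ 21
21 —HB8→ 2·8 + 5 —bump→ 2·9 + 5 = 23 —(−1)→ 22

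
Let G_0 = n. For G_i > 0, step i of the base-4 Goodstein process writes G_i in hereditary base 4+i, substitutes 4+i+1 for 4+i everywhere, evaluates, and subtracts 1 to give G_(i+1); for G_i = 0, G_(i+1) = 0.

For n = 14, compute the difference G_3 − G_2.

2

[0] 14 ≡ 3·4 + 2 (base 4). Lift 5: 17. −1: 16.
[1] 16 ≡ 3·5 + 1 (base 5). Lift 6: 19. −1: 18.
[2] 18 ≡ 3·6 (base 6). Lift 7: 21. −1: 20.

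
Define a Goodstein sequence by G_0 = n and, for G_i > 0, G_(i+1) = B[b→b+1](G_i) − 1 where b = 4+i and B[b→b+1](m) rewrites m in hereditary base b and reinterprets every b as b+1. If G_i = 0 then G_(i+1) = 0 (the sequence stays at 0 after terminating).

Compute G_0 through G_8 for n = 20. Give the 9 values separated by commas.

20 —HB4→ 4^2 + 4 —bump→ 5^2 + 5 = 30 —(−1)→ 29
29 —HB5→ 5^2 + 4 —bump→ 6^2 + 4 = 40 —(−1)→ 39
39 —HB6→ 6^2 + 3 —bump→ 7^2 + 3 = 52 —(−1)→ 51
51 —HB7→ 7^2 + 2 —bump→ 8^2 + 2 = 66 —(−1)→ 65
65 —HB8→ 8^2 + 1 —bump→ 9^2 + 1 = 82 —(−1)→ 81
81 —HB9→ 9^2 —bump→ 10^2 = 100 —(−1)→ 99
99 —HB10→ 9·10 + 9 —bump→ 9·11 + 9 = 108 —(−1)→ 107
107 —HB11→ 9·11 + 8 —bump→ 9·12 + 8 = 116 —(−1)→ 115

20, 29, 39, 51, 65, 81, 99, 107, 115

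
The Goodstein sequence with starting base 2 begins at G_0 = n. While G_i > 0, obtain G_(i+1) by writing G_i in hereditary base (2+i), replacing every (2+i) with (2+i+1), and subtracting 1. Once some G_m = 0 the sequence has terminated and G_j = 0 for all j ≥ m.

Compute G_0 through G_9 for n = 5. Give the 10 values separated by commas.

5, 27, 255, 467, 775, 1197, 1751, 2454, 3325, 4382

i=0: 5 = 2^2 + 1 (b=2); 2→3: 3^3 + 1 = 28; 28−1 = 27
i=1: 27 = 3^3 (b=3); 3→4: 4^4 = 256; 256−1 = 255
i=2: 255 = 3·4^3 + 3·4^2 + 3·4 + 3 (b=4); 4→5: 3·5^3 + 3·5^2 + 3·5 + 3 = 468; 468−1 = 467
i=3: 467 = 3·5^3 + 3·5^2 + 3·5 + 2 (b=5); 5→6: 3·6^3 + 3·6^2 + 3·6 + 2 = 776; 776−1 = 775
i=4: 775 = 3·6^3 + 3·6^2 + 3·6 + 1 (b=6); 6→7: 3·7^3 + 3·7^2 + 3·7 + 1 = 1198; 1198−1 = 1197
i=5: 1197 = 3·7^3 + 3·7^2 + 3·7 (b=7); 7→8: 3·8^3 + 3·8^2 + 3·8 = 1752; 1752−1 = 1751
i=6: 1751 = 3·8^3 + 3·8^2 + 2·8 + 7 (b=8); 8→9: 3·9^3 + 3·9^2 + 2·9 + 7 = 2455; 2455−1 = 2454
i=7: 2454 = 3·9^3 + 3·9^2 + 2·9 + 6 (b=9); 9→10: 3·10^3 + 3·10^2 + 2·10 + 6 = 3326; 3326−1 = 3325
i=8: 3325 = 3·10^3 + 3·10^2 + 2·10 + 5 (b=10); 10→11: 3·11^3 + 3·11^2 + 2·11 + 5 = 4383; 4383−1 = 4382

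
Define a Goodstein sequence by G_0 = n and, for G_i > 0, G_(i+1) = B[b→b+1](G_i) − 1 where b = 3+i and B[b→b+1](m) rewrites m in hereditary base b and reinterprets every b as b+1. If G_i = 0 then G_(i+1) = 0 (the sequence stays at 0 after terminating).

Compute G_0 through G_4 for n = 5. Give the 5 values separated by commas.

5, 5, 5, 5, 4

G_0 = 5. HB_3(5) = 3 + 2. Bump = 6. G_1 = 5.
G_1 = 5. HB_4(5) = 4 + 1. Bump = 6. G_2 = 5.
G_2 = 5. HB_5(5) = 5. Bump = 6. G_3 = 5.
G_3 = 5. HB_6(5) = 5. Bump = 5. G_4 = 4.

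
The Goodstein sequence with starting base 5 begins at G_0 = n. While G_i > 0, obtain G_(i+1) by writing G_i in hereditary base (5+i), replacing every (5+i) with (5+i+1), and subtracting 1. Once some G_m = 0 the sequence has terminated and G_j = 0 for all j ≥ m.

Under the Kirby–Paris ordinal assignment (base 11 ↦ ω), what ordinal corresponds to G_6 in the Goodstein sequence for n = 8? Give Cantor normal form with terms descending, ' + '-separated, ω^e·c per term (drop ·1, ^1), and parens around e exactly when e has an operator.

8 —HB5→ 5 + 3 —bump→ 6 + 3 = 9 —(−1)→ 8
8 —HB6→ 6 + 2 —bump→ 7 + 2 = 9 —(−1)→ 8
8 —HB7→ 7 + 1 —bump→ 8 + 1 = 9 —(−1)→ 8
8 —HB8→ 8 —bump→ 9 = 9 —(−1)→ 8
8 —HB9→ 8 —bump→ 8 = 8 —(−1)→ 7
7 —HB10→ 7 —bump→ 7 = 7 —(−1)→ 6
6 —HB11→ 6 —bump→ 6 = 6 —(−1)→ 5

6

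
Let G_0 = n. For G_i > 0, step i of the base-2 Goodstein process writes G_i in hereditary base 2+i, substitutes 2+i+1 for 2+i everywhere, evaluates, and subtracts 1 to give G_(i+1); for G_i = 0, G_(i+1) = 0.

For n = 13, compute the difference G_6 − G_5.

128453481

(0) 13|_2 = 2^(2 + 1) + 2^2 + 1 ↦ 3^(3 + 1) + 3^3 + 1|_3 = 109 ⇒ 108
(1) 108|_3 = 3^(3 + 1) + 3^3 ↦ 4^(4 + 1) + 4^4|_4 = 1280 ⇒ 1279
(2) 1279|_4 = 4^(4 + 1) + 3·4^3 + 3·4^2 + 3·4 + 3 ↦ 5^(5 + 1) + 3·5^3 + 3·5^2 + 3·5 + 3|_5 = 16093 ⇒ 16092
(3) 16092|_5 = 5^(5 + 1) + 3·5^3 + 3·5^2 + 3·5 + 2 ↦ 6^(6 + 1) + 3·6^3 + 3·6^2 + 3·6 + 2|_6 = 280712 ⇒ 280711
(4) 280711|_6 = 6^(6 + 1) + 3·6^3 + 3·6^2 + 3·6 + 1 ↦ 7^(7 + 1) + 3·7^3 + 3·7^2 + 3·7 + 1|_7 = 5765999 ⇒ 5765998
(5) 5765998|_7 = 7^(7 + 1) + 3·7^3 + 3·7^2 + 3·7 ↦ 8^(8 + 1) + 3·8^3 + 3·8^2 + 3·8|_8 = 134219480 ⇒ 134219479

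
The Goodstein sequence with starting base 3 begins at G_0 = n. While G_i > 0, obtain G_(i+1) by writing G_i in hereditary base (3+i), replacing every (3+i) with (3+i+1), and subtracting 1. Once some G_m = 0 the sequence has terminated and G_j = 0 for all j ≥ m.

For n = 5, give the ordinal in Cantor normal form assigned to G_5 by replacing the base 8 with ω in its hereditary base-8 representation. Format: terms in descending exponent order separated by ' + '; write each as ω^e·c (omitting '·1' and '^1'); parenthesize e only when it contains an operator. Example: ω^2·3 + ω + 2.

G_0 = 5. HB_3(5) = 3 + 2. Bump = 6. G_1 = 5.
G_1 = 5. HB_4(5) = 4 + 1. Bump = 6. G_2 = 5.
G_2 = 5. HB_5(5) = 5. Bump = 6. G_3 = 5.
G_3 = 5. HB_6(5) = 5. Bump = 5. G_4 = 4.
G_4 = 4. HB_7(4) = 4. Bump = 4. G_5 = 3.
G_5 = 3. HB_8(3) = 3. Bump = 3. G_6 = 2.

3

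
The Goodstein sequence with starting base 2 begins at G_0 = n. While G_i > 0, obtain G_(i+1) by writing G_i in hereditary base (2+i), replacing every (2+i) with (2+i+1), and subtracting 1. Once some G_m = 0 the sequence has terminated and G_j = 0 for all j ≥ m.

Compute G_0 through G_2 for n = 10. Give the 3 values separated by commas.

i=0: 10 = 2^(2 + 1) + 2 (b=2); 2→3: 3^(3 + 1) + 3 = 84; 84−1 = 83
i=1: 83 = 3^(3 + 1) + 2 (b=3); 3→4: 4^(4 + 1) + 2 = 1026; 1026−1 = 1025

10, 83, 1025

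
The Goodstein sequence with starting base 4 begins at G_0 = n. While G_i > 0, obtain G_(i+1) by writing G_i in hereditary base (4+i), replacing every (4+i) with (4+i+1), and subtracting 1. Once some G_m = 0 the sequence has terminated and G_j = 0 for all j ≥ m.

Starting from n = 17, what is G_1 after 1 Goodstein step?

25

[0] 17 ≡ 4^2 + 1 (base 4). Lift 5: 26. −1: 25.
[1] 25 ≡ 5^2 (base 5). Lift 6: 36. −1: 35.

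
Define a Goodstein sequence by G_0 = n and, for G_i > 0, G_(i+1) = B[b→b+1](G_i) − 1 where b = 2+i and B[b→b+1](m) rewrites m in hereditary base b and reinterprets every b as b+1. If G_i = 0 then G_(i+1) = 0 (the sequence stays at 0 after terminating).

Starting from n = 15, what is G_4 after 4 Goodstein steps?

(0) 15|_2 = 2^(2 + 1) + 2^2 + 2 + 1 ↦ 3^(3 + 1) + 3^3 + 3 + 1|_3 = 112 ⇒ 111
(1) 111|_3 = 3^(3 + 1) + 3^3 + 3 ↦ 4^(4 + 1) + 4^4 + 4|_4 = 1284 ⇒ 1283
(2) 1283|_4 = 4^(4 + 1) + 4^4 + 3 ↦ 5^(5 + 1) + 5^5 + 3|_5 = 18753 ⇒ 18752
(3) 18752|_5 = 5^(5 + 1) + 5^5 + 2 ↦ 6^(6 + 1) + 6^6 + 2|_6 = 326594 ⇒ 326593
(4) 326593|_6 = 6^(6 + 1) + 6^6 + 1 ↦ 7^(7 + 1) + 7^7 + 1|_7 = 6588345 ⇒ 6588344

326593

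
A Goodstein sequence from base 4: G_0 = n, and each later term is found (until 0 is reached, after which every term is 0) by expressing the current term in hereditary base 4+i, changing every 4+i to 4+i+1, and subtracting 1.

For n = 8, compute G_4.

9

[0] 8 ≡ 2·4 (base 4). Lift 5: 10. −1: 9.
[1] 9 ≡ 5 + 4 (base 5). Lift 6: 10. −1: 9.
[2] 9 ≡ 6 + 3 (base 6). Lift 7: 10. −1: 9.
[3] 9 ≡ 7 + 2 (base 7). Lift 8: 10. −1: 9.
[4] 9 ≡ 8 + 1 (base 8). Lift 9: 10. −1: 9.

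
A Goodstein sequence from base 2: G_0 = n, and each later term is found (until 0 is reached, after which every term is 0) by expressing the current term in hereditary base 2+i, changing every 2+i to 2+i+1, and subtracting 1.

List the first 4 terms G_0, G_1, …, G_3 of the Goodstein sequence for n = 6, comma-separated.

6, 29, 257, 3125

G_0 = 6. HB_2(6) = 2^2 + 2. Bump = 30. G_1 = 29.
G_1 = 29. HB_3(29) = 3^3 + 2. Bump = 258. G_2 = 257.
G_2 = 257. HB_4(257) = 4^4 + 1. Bump = 3126. G_3 = 3125.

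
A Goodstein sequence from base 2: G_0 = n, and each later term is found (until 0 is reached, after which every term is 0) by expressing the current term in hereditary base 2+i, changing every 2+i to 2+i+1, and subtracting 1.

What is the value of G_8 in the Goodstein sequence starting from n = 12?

100000000211

step 0: 12 = 2^(2 + 1) + 2^2; sub 3 for 2: 3^(3 + 1) + 3^3; = 108; G_1 = 108−1 = 107
step 1: 107 = 3^(3 + 1) + 2·3^2 + 2·3 + 2; sub 4 for 3: 4^(4 + 1) + 2·4^2 + 2·4 + 2; = 1066; G_2 = 1066−1 = 1065
step 2: 1065 = 4^(4 + 1) + 2·4^2 + 2·4 + 1; sub 5 for 4: 5^(5 + 1) + 2·5^2 + 2·5 + 1; = 15686; G_3 = 15686−1 = 15685
step 3: 15685 = 5^(5 + 1) + 2·5^2 + 2·5; sub 6 for 5: 6^(6 + 1) + 2·6^2 + 2·6; = 280020; G_4 = 280020−1 = 280019
step 4: 280019 = 6^(6 + 1) + 2·6^2 + 6 + 5; sub 7 for 6: 7^(7 + 1) + 2·7^2 + 7 + 5; = 5764911; G_5 = 5764911−1 = 5764910
step 5: 5764910 = 7^(7 + 1) + 2·7^2 + 7 + 4; sub 8 for 7: 8^(8 + 1) + 2·8^2 + 8 + 4; = 134217868; G_6 = 134217868−1 = 134217867
step 6: 134217867 = 8^(8 + 1) + 2·8^2 + 8 + 3; sub 9 for 8: 9^(9 + 1) + 2·9^2 + 9 + 3; = 3486784575; G_7 = 3486784575−1 = 3486784574
step 7: 3486784574 = 9^(9 + 1) + 2·9^2 + 9 + 2; sub 10 for 9: 10^(10 + 1) + 2·10^2 + 10 + 2; = 100000000212; G_8 = 100000000212−1 = 100000000211
step 8: 100000000211 = 10^(10 + 1) + 2·10^2 + 10 + 1; sub 11 for 10: 11^(11 + 1) + 2·11^2 + 11 + 1; = 3138428376975; G_9 = 3138428376975−1 = 3138428376974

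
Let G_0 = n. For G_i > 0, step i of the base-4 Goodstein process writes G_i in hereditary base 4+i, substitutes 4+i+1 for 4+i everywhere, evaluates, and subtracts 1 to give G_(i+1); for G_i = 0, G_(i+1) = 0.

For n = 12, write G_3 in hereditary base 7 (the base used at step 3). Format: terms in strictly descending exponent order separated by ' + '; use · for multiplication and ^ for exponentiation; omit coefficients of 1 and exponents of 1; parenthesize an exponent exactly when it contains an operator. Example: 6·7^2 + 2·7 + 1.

2·7 + 2

(0) 12|_4 = 3·4 ↦ 3·5|_5 = 15 ⇒ 14
(1) 14|_5 = 2·5 + 4 ↦ 2·6 + 4|_6 = 16 ⇒ 15
(2) 15|_6 = 2·6 + 3 ↦ 2·7 + 3|_7 = 17 ⇒ 16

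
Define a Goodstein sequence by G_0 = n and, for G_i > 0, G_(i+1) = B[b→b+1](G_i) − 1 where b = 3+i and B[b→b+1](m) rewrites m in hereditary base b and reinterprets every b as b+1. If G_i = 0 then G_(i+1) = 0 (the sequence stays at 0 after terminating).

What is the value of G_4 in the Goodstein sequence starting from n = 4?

2

(0) 4|_3 = 3 + 1 ↦ 4 + 1|_4 = 5 ⇒ 4
(1) 4|_4 = 4 ↦ 5|_5 = 5 ⇒ 4
(2) 4|_5 = 4 ↦ 4|_6 = 4 ⇒ 3
(3) 3|_6 = 3 ↦ 3|_7 = 3 ⇒ 2
(4) 2|_7 = 2 ↦ 2|_8 = 2 ⇒ 1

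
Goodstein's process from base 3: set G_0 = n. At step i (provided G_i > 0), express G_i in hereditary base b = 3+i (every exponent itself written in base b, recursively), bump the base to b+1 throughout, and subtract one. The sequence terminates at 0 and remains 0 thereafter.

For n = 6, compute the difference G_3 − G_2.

G_0 = 6. HB_3(6) = 2·3. Bump = 8. G_1 = 7.
G_1 = 7. HB_4(7) = 4 + 3. Bump = 8. G_2 = 7.
G_2 = 7. HB_5(7) = 5 + 2. Bump = 8. G_3 = 7.

0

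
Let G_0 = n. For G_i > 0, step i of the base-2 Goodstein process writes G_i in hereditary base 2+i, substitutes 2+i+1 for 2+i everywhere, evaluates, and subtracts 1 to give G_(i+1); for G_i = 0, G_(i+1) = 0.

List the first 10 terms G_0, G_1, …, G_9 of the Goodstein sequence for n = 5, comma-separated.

(0) 5|_2 = 2^2 + 1 ↦ 3^3 + 1|_3 = 28 ⇒ 27
(1) 27|_3 = 3^3 ↦ 4^4|_4 = 256 ⇒ 255
(2) 255|_4 = 3·4^3 + 3·4^2 + 3·4 + 3 ↦ 3·5^3 + 3·5^2 + 3·5 + 3|_5 = 468 ⇒ 467
(3) 467|_5 = 3·5^3 + 3·5^2 + 3·5 + 2 ↦ 3·6^3 + 3·6^2 + 3·6 + 2|_6 = 776 ⇒ 775
(4) 775|_6 = 3·6^3 + 3·6^2 + 3·6 + 1 ↦ 3·7^3 + 3·7^2 + 3·7 + 1|_7 = 1198 ⇒ 1197
(5) 1197|_7 = 3·7^3 + 3·7^2 + 3·7 ↦ 3·8^3 + 3·8^2 + 3·8|_8 = 1752 ⇒ 1751
(6) 1751|_8 = 3·8^3 + 3·8^2 + 2·8 + 7 ↦ 3·9^3 + 3·9^2 + 2·9 + 7|_9 = 2455 ⇒ 2454
(7) 2454|_9 = 3·9^3 + 3·9^2 + 2·9 + 6 ↦ 3·10^3 + 3·10^2 + 2·10 + 6|_10 = 3326 ⇒ 3325
(8) 3325|_10 = 3·10^3 + 3·10^2 + 2·10 + 5 ↦ 3·11^3 + 3·11^2 + 2·11 + 5|_11 = 4383 ⇒ 4382

5, 27, 255, 467, 775, 1197, 1751, 2454, 3325, 4382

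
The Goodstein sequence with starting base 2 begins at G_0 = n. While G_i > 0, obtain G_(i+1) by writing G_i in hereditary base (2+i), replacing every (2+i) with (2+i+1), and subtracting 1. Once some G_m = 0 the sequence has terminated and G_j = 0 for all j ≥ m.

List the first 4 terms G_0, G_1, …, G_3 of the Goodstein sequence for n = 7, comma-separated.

7, 30, 259, 3127

G_0=7  [base 2] 2^2 + 2 + 1  →[2↦3]→  3^3 + 3 + 1 = 31  −1 ⇒ G_1=30
G_1=30  [base 3] 3^3 + 3  →[3↦4]→  4^4 + 4 = 260  −1 ⇒ G_2=259
G_2=259  [base 4] 4^4 + 3  →[4↦5]→  5^5 + 3 = 3128  −1 ⇒ G_3=3127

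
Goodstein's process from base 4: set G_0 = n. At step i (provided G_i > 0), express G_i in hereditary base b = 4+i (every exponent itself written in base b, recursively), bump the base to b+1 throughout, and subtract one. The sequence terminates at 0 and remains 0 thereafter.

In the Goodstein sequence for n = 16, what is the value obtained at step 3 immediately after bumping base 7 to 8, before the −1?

G_0=16  [base 4] 4^2  →[4↦5]→  5^2 = 25  −1 ⇒ G_1=24
G_1=24  [base 5] 4·5 + 4  →[5↦6]→  4·6 + 4 = 28  −1 ⇒ G_2=27
G_2=27  [base 6] 4·6 + 3  →[6↦7]→  4·7 + 3 = 31  −1 ⇒ G_3=30
G_3=30  [base 7] 4·7 + 2  →[7↦8]→  4·8 + 2 = 34  −1 ⇒ G_4=33

34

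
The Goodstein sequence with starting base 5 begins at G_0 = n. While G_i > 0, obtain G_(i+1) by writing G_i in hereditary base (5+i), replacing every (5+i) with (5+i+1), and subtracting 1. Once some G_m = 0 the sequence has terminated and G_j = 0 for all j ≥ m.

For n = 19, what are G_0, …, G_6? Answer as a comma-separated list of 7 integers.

base 5: 19 = 3·5 + 4; at 6: 3·6 + 4 = 22; next = 21
base 6: 21 = 3·6 + 3; at 7: 3·7 + 3 = 24; next = 23
base 7: 23 = 3·7 + 2; at 8: 3·8 + 2 = 26; next = 25
base 8: 25 = 3·8 + 1; at 9: 3·9 + 1 = 28; next = 27
base 9: 27 = 3·9; at 10: 3·10 = 30; next = 29
base 10: 29 = 2·10 + 9; at 11: 2·11 + 9 = 31; next = 30

19, 21, 23, 25, 27, 29, 30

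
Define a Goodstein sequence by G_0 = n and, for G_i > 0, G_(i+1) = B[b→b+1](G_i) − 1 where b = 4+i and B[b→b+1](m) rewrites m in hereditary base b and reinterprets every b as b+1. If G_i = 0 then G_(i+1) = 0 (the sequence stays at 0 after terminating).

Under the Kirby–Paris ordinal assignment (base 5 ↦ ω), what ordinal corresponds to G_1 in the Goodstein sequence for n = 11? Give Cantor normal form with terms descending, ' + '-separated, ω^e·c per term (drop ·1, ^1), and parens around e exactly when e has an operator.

G_0=11  [base 4] 2·4 + 3  →[4↦5]→  2·5 + 3 = 13  −1 ⇒ G_1=12
G_1=12  [base 5] 2·5 + 2  →[5↦6]→  2·6 + 2 = 14  −1 ⇒ G_2=13

ω·2 + 2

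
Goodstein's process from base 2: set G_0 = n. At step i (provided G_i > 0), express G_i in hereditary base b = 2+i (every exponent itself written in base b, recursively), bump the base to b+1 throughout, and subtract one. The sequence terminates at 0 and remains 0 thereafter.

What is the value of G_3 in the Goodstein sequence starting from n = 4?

G_0=4  [base 2] 2^2  →[2↦3]→  3^3 = 27  −1 ⇒ G_1=26
G_1=26  [base 3] 2·3^2 + 2·3 + 2  →[3↦4]→  2·4^2 + 2·4 + 2 = 42  −1 ⇒ G_2=41
G_2=41  [base 4] 2·4^2 + 2·4 + 1  →[4↦5]→  2·5^2 + 2·5 + 1 = 61  −1 ⇒ G_3=60

60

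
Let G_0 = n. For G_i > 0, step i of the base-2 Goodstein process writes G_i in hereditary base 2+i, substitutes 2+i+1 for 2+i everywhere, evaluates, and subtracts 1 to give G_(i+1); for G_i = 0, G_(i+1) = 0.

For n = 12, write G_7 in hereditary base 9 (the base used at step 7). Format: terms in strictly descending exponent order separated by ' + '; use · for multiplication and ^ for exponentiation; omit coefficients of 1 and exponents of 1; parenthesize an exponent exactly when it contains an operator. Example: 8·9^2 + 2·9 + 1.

G_0 = 12. HB_2(12) = 2^(2 + 1) + 2^2. Bump = 108. G_1 = 107.
G_1 = 107. HB_3(107) = 3^(3 + 1) + 2·3^2 + 2·3 + 2. Bump = 1066. G_2 = 1065.
G_2 = 1065. HB_4(1065) = 4^(4 + 1) + 2·4^2 + 2·4 + 1. Bump = 15686. G_3 = 15685.
G_3 = 15685. HB_5(15685) = 5^(5 + 1) + 2·5^2 + 2·5. Bump = 280020. G_4 = 280019.
G_4 = 280019. HB_6(280019) = 6^(6 + 1) + 2·6^2 + 6 + 5. Bump = 5764911. G_5 = 5764910.
G_5 = 5764910. HB_7(5764910) = 7^(7 + 1) + 2·7^2 + 7 + 4. Bump = 134217868. G_6 = 134217867.
G_6 = 134217867. HB_8(134217867) = 8^(8 + 1) + 2·8^2 + 8 + 3. Bump = 3486784575. G_7 = 3486784574.
G_7 = 3486784574. HB_9(3486784574) = 9^(9 + 1) + 2·9^2 + 9 + 2. Bump = 100000000212. G_8 = 100000000211.

9^(9 + 1) + 2·9^2 + 9 + 2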